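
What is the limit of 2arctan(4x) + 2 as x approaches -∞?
Evaluate the dominant behaviour as x → -∞; each term tends to a finite value or vanishes.
Limit = 2 - π.

Final answer: 2 - π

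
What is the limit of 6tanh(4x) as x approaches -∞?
Evaluate the dominant behaviour as x → -∞; each term tends to a finite value or vanishes.
Limit = -6.

Final answer: -6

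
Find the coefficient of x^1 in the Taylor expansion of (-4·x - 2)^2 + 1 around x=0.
Expand to order 1: (-4·x - 2)^2 + 1 = 16·x + 5 + O(x^2).
The coefficient of x^1 is 16.

Final answer: 16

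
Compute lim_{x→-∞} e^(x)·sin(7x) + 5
Evaluate the dominant behaviour as x → -∞; each term tends to a finite value or vanishes.
Limit = 5.

Final answer: 5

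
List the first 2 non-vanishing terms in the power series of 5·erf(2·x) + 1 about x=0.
20·x/√(π) + 1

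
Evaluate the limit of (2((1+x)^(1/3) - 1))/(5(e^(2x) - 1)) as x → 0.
Both numerator and denominator → 0 as x → 0; this is a 0/0 indeterminate form.
Expand each to leading order near x = 0: numerator ~ 2·x/3, denominator ~ 10·x.
The limit of the ratio is 1/15.

Final answer: 1/15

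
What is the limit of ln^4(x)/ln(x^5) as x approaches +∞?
This is an ∞/∞ indeterminate form as x → +∞.
Write ln(x^5) = 5·ln(x), reducing the quotient to ln^3(x)/5 → ∞.
Limit = ∞.

Final answer: ∞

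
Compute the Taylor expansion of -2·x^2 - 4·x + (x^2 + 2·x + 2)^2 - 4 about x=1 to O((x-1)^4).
15 + 32·(x - 1) + 24·(x - 1)^2 + 8·(x - 1)^3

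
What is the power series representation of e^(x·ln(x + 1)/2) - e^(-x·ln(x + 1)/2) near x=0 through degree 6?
29·x^6/120 - x^5/4 + x^4/3 - x^3/2 + x^2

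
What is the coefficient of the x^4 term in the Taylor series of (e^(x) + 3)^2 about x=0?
Expand to order 4: (e^(x) + 3)^2 = 11·x^4/12 + 7·x^3/3 + 5·x^2 + 8·x + 16 + O(x^5).
The coefficient of x^4 is 11/12.

Final answer: 11/12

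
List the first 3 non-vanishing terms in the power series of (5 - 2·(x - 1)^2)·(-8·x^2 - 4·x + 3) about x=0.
-24·x^3 - 46·x^2 + 9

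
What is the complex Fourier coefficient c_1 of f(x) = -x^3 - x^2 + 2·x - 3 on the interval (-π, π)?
Compute the real Fourier coefficients first: a_1 = 4, b_1 = 16 - 2·π^2.
Then c_1 = (a_1 − i·b_1)/2 = 2 - 8·i + i·π^2.

Final answer: 2 - 8·i + i·π^2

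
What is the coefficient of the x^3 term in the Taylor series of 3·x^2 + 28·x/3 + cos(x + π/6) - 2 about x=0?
Expand to order 3: 3·x^2 + 28·x/3 + cos(x + π/6) - 2 = x^3/12 + x^2·(3 - √(3)/4) + 53·x/6 - 2 + √(3)/2 + O(x^4).
The coefficient of x^3 is 1/12.

Final answer: 1/12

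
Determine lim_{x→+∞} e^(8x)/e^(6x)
This is an ∞/∞ indeterminate form as x → +∞.
Rewrite e^(8x)/e^(6x) = e^((8−6)x) = e^(2x); the exponent coefficient is 2 > 0 so e^(2x) → ∞.
Limit = ∞.

Final answer: ∞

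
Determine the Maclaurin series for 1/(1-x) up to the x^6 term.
x^6 + x^5 + x^4 + x^3 + x^2 + x + 1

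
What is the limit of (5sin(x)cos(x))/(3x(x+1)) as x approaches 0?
Both numerator and denominator → 0 as x → 0; this is a 0/0 indeterminate form.
Expand each to leading order near x = 0: numerator ~ 5·x, denominator ~ 3·x.
The limit of the ratio is 5/3.

Final answer: 5/3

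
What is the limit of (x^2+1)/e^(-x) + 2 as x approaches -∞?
The quotient is an ∞/∞ indeterminate form as x → -∞.
Compare growth rates of the dominant terms (exponentials ≫ polynomials ≫ logarithms), or apply L'Hôpital's rule; the quotient → 0.
Adding the constant: 0 + 2 = 2. Limit = 2.

Final answer: 2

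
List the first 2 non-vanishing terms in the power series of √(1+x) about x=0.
x/2 + 1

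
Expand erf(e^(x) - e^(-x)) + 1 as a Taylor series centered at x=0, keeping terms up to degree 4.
-14·x^3/(3·√(π)) + 4·x/√(π) + 1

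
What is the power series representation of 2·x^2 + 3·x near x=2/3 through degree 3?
26/9 + 17·(x - 2/3)/3 + 2·(x - 2/3)^2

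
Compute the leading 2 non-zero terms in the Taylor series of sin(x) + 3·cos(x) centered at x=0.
x + 3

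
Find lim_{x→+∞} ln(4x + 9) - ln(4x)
This is an ∞ − ∞ indeterminate form.
Combine the logarithms: ln(4x+9) − ln(4x) = ln((4x+9)/(4x)) = ln(1 + 9/(4x)) → ln(1) = 0.
Limit = 0.

Final answer: 0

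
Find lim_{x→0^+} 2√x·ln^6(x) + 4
The product is a 0·∞ indeterminate form at x → 0⁺.
Rewrite the product as 2·ln^6(x) / x^(-1/2) and apply L'Hôpital, or use the standard hierarchy x^(-1/2) ≫ |ln x|^6 as x → 0⁺.
The indeterminate product → 0, so the limit = 4.

Final answer: 4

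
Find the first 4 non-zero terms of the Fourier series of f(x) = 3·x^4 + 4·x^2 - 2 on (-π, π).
(128 - 24·π^2)·cos(x) + (-5 + 6·π^2)·cos(2·x) - 8·π^2·cos(3·x)/3 - 2 + 4·π^2/3 + 3·π^4/5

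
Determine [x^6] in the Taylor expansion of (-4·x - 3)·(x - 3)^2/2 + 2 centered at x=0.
Expand to order 6: (-4·x - 3)·(x - 3)^2/2 + 2 = -2·x^3 + 21·x^2/2 - 9·x - 23/2 + O(x^7).
The coefficient of x^6 is 0.

Final answer: 0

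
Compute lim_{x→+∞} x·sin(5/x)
As x → +∞: let u = 5/x → 0⁺; then x·sin(5/x) = 5·sin(u)/u → 5·1 = 5.
Limit = 5.

Final answer: 5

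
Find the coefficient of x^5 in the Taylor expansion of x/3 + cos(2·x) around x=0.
Expand to order 5: x/3 + cos(2·x) = 2·x^4/3 - 2·x^2 + x/3 + 1 + O(x^6).
The coefficient of x^5 is 0.

Final answer: 0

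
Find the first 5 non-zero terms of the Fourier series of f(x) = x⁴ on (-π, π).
(48 - 8·π^2)·cos(x) + (-3 + 2·π^2)·cos(2·x) + (16/27 - 8·π^2/9)·cos(3·x) + (-3/16 + π^2/2)·cos(4·x) + π^4/5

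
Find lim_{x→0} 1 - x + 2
Direct substitution at x = 0 gives 3.

Final answer: 3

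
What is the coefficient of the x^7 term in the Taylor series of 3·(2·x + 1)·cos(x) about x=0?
Expand to order 7: 3·(2·x + 1)·cos(x) = -x^7/120 - x^6/240 + x^5/4 + x^4/8 - 3·x^3 - 3·x^2/2 + 6·x + 3 + O(x^8).
The coefficient of x^7 is -1/120.

Final answer: -1/120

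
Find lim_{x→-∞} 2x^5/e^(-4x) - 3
The quotient is an ∞/∞ indeterminate form as x → -∞.
Compare growth rates of the dominant terms (exponentials ≫ polynomials ≫ logarithms), or apply L'Hôpital's rule; the quotient → 0.
Adding the constant: 0 - 3 = -3. Limit = -3.

Final answer: -3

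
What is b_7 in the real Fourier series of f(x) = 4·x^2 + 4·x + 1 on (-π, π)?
b_7 = (1/π) ∫_{-π}^{π} f(x)·sin(7x) dx.
Evaluate the integral (use parity and integration by parts as needed): b_7 = 8/7.

Final answer: 8/7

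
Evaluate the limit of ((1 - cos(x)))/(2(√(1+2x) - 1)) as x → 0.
Both numerator and denominator → 0 as x → 0; this is a 0/0 indeterminate form.
Expand each to leading order near x = 0: numerator ~ x^2/2, denominator ~ 2·x.
The limit of the ratio is 0.

Final answer: 0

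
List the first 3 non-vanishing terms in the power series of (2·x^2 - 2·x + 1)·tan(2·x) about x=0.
20·x^3/3 - 4·x^2 + 2·x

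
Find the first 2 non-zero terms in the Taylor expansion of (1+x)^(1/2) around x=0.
x/2 + 1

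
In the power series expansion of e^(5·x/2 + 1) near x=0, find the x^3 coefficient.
Expand to order 3: e^(5·x/2 + 1) = 125·e·x^3/48 + 25·e·x^2/8 + 5·e·x/2 + e + O(x^4).
The coefficient of x^3 is 125·e/48.

Final answer: 125·e/48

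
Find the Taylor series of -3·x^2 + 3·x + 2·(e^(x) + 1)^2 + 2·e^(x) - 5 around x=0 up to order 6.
67·x^6/360 + 7·x^5/12 + 19·x^4/12 + 11·x^3/3 + 4·x^2 + 13·x + 5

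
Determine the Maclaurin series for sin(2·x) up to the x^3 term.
-4·x^3/3 + 2·x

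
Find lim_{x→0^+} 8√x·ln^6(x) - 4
The product is a 0·∞ indeterminate form at x → 0⁺.
Rewrite the product as 8·ln^6(x) / x^(-1/2) and apply L'Hôpital, or use the standard hierarchy x^(-1/2) ≫ |ln x|^6 as x → 0⁺.
The indeterminate product → 0, so the limit = -4.

Final answer: -4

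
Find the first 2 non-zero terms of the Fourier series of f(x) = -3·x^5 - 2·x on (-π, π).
(-724 - 6·π^4 + 120·π^2)·sin(x) + (-15·π^2 + 49/2 + 3·π^4)·sin(2·x)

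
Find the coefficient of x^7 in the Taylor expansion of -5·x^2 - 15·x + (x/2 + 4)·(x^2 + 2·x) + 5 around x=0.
Expand to order 7: -5·x^2 - 15·x + (x/2 + 4)·(x^2 + 2·x) + 5 = x^3/2 - 7·x + 5 + O(x^8).
The coefficient of x^7 is 0.

Final answer: 0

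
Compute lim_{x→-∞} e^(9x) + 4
Evaluate the dominant behaviour as x → -∞; each term tends to a finite value or vanishes.
Limit = 4.

Final answer: 4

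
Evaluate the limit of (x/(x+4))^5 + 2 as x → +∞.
As x → +∞: x/(x+4) = 1/(1 + 4/x) → 1, and the 5th power of a limit-1 base also → 1; with the additive constant, 1 + 2 = 3.
Limit = 3.

Final answer: 3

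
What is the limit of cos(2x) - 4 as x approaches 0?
Direct substitution at x = 0 gives -3.

Final answer: -3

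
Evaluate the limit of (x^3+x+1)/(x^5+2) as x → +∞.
This is an ∞/∞ indeterminate form as x → +∞.
Divide numerator and denominator by x^5 and let the lower-order terms vanish; the numerator's degree 3 is below the denominator's degree 5, so the quotient → 0.
Limit = 0.

Final answer: 0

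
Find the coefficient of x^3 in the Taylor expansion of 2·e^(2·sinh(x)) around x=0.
Expand to order 3: 2·e^(2·sinh(x)) = 10·x^3/3 + 4·x^2 + 4·x + 2 + O(x^4).
The coefficient of x^3 is 10/3.

Final answer: 10/3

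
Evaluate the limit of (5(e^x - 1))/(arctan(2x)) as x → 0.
Both numerator and denominator → 0 as x → 0; this is a 0/0 indeterminate form.
Expand each to leading order near x = 0: numerator ~ 5·x, denominator ~ 2·x.
The limit of the ratio is 5/2.

Final answer: 5/2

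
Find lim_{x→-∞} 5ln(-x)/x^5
This is an ∞/∞ indeterminate form as x → -∞.
Compare growth rates of the dominant terms (exponentials ≫ polynomials ≫ logarithms), or apply L'Hôpital's rule; the quotient → 0.
Limit = 0.

Final answer: 0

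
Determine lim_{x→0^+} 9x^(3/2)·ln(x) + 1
The product is a 0·∞ indeterminate form at x → 0⁺.
Rewrite the product as 9·ln(x) / x^(-3/2) and apply L'Hôpital, or use the standard hierarchy x^(-3/2) ≫ |ln x| as x → 0⁺.
The indeterminate product → 0, so the limit = 1.

Final answer: 1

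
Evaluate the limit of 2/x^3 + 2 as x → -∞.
Evaluate the dominant behaviour as x → -∞; each term tends to a finite value or vanishes.
Limit = 2.

Final answer: 2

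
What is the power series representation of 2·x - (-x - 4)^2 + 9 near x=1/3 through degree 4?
-82/9 - 20·(x - 1/3)/3 - (x - 1/3)^2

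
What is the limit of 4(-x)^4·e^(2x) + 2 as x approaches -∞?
The product is a 0·∞ indeterminate form at x → -∞.
Rewrite the product as 4(-x)^4 / e^(-2x) (an ∞/∞ form) and apply L'Hôpital, or use the standard hierarchy e^(2|x|) ≫ |(-x)^4| as x → -∞.
The indeterminate product → 0, so the limit = 2.

Final answer: 2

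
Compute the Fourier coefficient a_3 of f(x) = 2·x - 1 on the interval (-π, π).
a_3 = (1/π) ∫_{-π}^{π} f(x)·cos(3x) dx.
Evaluate the integral (use parity and integration by parts as needed): a_3 = 0.

Final answer: 0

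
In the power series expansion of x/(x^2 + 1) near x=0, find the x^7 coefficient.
Expand to order 7: x/(x^2 + 1) = -x^7 + x^5 - x^3 + x + O(x^8).
The coefficient of x^7 is -1.

Final answer: -1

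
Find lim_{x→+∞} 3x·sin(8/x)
As x → +∞: let u = 8/x → 0⁺; then 3·x·sin(8/x) = 3·8·sin(u)/u → 3·8·1 = 24.
Limit = 24.

Final answer: 24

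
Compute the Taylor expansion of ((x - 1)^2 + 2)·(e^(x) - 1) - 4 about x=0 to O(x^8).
31·x^7/5040 + 7·x^6/240 + 13·x^5/120 + 7·x^4/24 + x^3/2 - x^2/2 + 3·x - 4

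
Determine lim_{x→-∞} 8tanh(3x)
Evaluate the dominant behaviour as x → -∞; each term tends to a finite value or vanishes.
Limit = -8.

Final answer: -8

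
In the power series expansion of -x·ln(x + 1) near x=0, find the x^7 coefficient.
Expand to order 7: -x·ln(x + 1) = x^7/6 - x^6/5 + x^5/4 - x^4/3 + x^3/2 - x^2 + O(x^8).
The coefficient of x^7 is 1/6.

Final answer: 1/6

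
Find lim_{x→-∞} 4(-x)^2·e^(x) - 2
The product is a 0·∞ indeterminate form at x → -∞.
Rewrite the product as 4(-x)^2 / e^(-x) (an ∞/∞ form) and apply L'Hôpital, or use the standard hierarchy e^(|x|) ≫ |(-x)^2| as x → -∞.
The indeterminate product → 0, so the limit = -2.

Final answer: -2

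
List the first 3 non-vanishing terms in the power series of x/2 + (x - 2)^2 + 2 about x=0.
x^2 - 7·x/2 + 6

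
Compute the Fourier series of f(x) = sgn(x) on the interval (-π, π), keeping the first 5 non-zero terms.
4·sin(x)/π + 4·sin(3·x)/(3·π) + 4·sin(5·x)/(5·π) + 4·sin(7·x)/(7·π) + 4·sin(9·x)/(9·π)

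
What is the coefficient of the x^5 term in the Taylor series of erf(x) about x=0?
Expand to order 5: erf(x) = x^5/(5·√(π)) - 2·x^3/(3·√(π)) + 2·x/√(π) + O(x^6).
The coefficient of x^5 is 1/(5·√(π)).

Final answer: 1/(5·√(π))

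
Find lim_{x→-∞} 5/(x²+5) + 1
Evaluate the dominant behaviour as x → -∞; each term tends to a finite value or vanishes.
Limit = 1.

Final answer: 1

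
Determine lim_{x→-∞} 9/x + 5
Evaluate the dominant behaviour as x → -∞; each term tends to a finite value or vanishes.
Limit = 5.

Final answer: 5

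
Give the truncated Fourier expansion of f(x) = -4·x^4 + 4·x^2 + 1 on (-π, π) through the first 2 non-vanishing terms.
(-208 + 32·π^2)·cos(x) - 4·π^4/5 + 1 + 4·π^2/3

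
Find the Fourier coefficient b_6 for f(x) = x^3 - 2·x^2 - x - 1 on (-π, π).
b_6 = (1/π) ∫_{-π}^{π} f(x)·sin(6x) dx.
Evaluate the integral (use parity and integration by parts as needed): b_6 = 7/18 - π^2/3.

Final answer: 7/18 - π^2/3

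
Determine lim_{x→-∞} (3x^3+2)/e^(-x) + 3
The quotient is an ∞/∞ indeterminate form as x → -∞.
Compare growth rates of the dominant terms (exponentials ≫ polynomials ≫ logarithms), or apply L'Hôpital's rule; the quotient → 0.
Adding the constant: 0 + 3 = 3. Limit = 3.

Final answer: 3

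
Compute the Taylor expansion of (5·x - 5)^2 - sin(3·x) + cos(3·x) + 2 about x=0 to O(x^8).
243·x^7/560 - 81·x^6/80 - 81·x^5/40 + 27·x^4/8 + 9·x^3/2 + 41·x^2/2 - 53·x + 28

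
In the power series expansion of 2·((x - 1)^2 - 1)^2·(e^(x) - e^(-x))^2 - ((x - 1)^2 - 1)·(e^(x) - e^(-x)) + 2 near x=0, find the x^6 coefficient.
187/10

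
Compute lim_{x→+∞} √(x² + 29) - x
This is an ∞ − ∞ indeterminate form.
Multiply and divide by the conjugate √(x²+29) + x; the x² terms cancel, leaving 29/(√(x²+29)+x) → 0.
Limit = 0.

Final answer: 0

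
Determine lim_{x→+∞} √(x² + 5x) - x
This is an ∞ − ∞ indeterminate form.
Multiply and divide by the conjugate √(x²+5x) + x; the x² terms cancel, leaving (5x)/(√(x²+5x)+x) → 5/2.
Limit = 5/2.

Final answer: 5/2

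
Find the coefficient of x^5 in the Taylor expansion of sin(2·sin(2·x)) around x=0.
Expand to order 5: sin(2·sin(2·x)) = 152·x^5/5 - 40·x^3/3 + 4·x + O(x^6).
The coefficient of x^5 is 152/5.

Final answer: 152/5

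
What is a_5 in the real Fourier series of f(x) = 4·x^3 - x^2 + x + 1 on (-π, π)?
a_5 = (1/π) ∫_{-π}^{π} f(x)·cos(5x) dx.
Evaluate the integral (use parity and integration by parts as needed): a_5 = 4/25.

Final answer: 4/25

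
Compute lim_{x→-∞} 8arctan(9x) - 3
Evaluate the dominant behaviour as x → -∞; each term tends to a finite value or vanishes.
Limit = -4·π - 3.

Final answer: -4·π - 3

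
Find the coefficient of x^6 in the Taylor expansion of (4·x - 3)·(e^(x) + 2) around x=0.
Expand to order 6: (4·x - 3)·(e^(x) + 2) = 7·x^6/240 + 17·x^5/120 + 13·x^4/24 + 3·x^3/2 + 5·x^2/2 + 9·x - 9 + O(x^7).
The coefficient of x^6 is 7/240.

Final answer: 7/240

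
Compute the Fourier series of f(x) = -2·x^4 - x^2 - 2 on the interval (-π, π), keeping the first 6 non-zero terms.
(-92 + 16·π^2)·cos(x) + (5 - 4·π^2)·cos(2·x) + (-20/27 + 16·π^2/9)·cos(3·x) + (1/8 - π^2)·cos(4·x) + (4/625 + 16·π^2/25)·cos(5·x) - 2·π^4/5 - π^2/3 - 2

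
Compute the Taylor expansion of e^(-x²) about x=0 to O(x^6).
x^4/2 - x^2 + 1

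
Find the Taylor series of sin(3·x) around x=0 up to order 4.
-9·x^3/2 + 3·x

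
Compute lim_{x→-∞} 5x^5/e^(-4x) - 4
The quotient is an ∞/∞ indeterminate form as x → -∞.
Compare growth rates of the dominant terms (exponentials ≫ polynomials ≫ logarithms), or apply L'Hôpital's rule; the quotient → 0.
Adding the constant: 0 - 4 = -4. Limit = -4.

Final answer: -4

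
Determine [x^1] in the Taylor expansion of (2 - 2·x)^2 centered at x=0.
Expand to order 1: (2 - 2·x)^2 = 4 - 8·x + O(x^2).
The coefficient of x^1 is -8.

Final answer: -8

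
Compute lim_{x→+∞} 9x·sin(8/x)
As x → +∞: let u = 8/x → 0⁺; then 9·x·sin(8/x) = 9·8·sin(u)/u → 9·8·1 = 72.
Limit = 72.

Final answer: 72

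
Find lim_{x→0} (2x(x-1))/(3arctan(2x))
Both numerator and denominator → 0 as x → 0; this is a 0/0 indeterminate form.
Expand each to leading order near x = 0: numerator ~ -2·x, denominator ~ 6·x.
The limit of the ratio is -1/3.

Final answer: -1/3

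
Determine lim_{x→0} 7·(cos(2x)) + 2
Direct substitution at x = 0 gives 9.

Final answer: 9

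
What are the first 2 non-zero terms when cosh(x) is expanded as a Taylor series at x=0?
x^2/2 + 1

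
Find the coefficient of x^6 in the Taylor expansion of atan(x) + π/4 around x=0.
Expand to order 6: atan(x) + π/4 = x^5/5 - x^3/3 + x + π/4 + O(x^7).
The coefficient of x^6 is 0.

Final answer: 0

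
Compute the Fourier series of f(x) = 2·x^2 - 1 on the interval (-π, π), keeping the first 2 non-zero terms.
-8·cos(x) - 1 + 2·π^2/3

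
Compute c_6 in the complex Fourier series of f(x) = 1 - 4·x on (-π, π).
Compute the real Fourier coefficients first: a_6 = 0, b_6 = 4/3.
Then c_6 = (a_6 − i·b_6)/2 = -2·i/3.

Final answer: -2·i/3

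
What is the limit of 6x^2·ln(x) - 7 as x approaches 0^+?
The product is a 0·∞ indeterminate form at x → 0⁺.
Rewrite the product as 6·ln(x) / x^(-2) and apply L'Hôpital, or use the standard hierarchy x^(-2) ≫ |ln x| as x → 0⁺.
The indeterminate product → 0, so the limit = -7.

Final answer: -7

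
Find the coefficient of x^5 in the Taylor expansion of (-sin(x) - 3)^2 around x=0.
Expand to order 5: (-sin(x) - 3)^2 = x^5/20 - x^4/3 - x^3 + x^2 + 6·x + 9 + O(x^6).
The coefficient of x^5 is 1/20.

Final answer: 1/20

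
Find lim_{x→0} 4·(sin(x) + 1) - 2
Direct substitution at x = 0 gives 2.

Final answer: 2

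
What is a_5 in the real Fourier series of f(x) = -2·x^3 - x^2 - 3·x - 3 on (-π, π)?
a_5 = (1/π) ∫_{-π}^{π} f(x)·cos(5x) dx.
Evaluate the integral (use parity and integration by parts as needed): a_5 = 4/25.

Final answer: 4/25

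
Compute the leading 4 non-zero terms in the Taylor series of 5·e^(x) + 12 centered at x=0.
5·x^3/6 + 5·x^2/2 + 5·x + 17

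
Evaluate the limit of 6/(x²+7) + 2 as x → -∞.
Evaluate the dominant behaviour as x → -∞; each term tends to a finite value or vanishes.
Limit = 2.

Final answer: 2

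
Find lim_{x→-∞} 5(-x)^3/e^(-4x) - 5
The quotient is an ∞/∞ indeterminate form as x → -∞.
Compare growth rates of the dominant terms (exponentials ≫ polynomials ≫ logarithms), or apply L'Hôpital's rule; the quotient → 0.
Adding the constant: 0 - 5 = -5. Limit = -5.

Final answer: -5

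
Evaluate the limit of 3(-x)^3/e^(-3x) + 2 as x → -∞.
The quotient is an ∞/∞ indeterminate form as x → -∞.
Compare growth rates of the dominant terms (exponentials ≫ polynomials ≫ logarithms), or apply L'Hôpital's rule; the quotient → 0.
Adding the constant: 0 + 2 = 2. Limit = 2.

Final answer: 2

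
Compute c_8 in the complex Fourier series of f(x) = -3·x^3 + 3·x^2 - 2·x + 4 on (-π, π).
Compute the real Fourier coefficients first: a_8 = 3/16, b_8 = 55/128 + 3·π^2/4.
Then c_8 = (a_8 − i·b_8)/2 = 3/32 - 3·i·π^2/8 - 55·i/256.

Final answer: 3/32 - 3·i·π^2/8 - 55·i/256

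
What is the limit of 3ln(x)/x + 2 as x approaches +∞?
The quotient is an ∞/∞ indeterminate form as x → +∞.
The polynomial denominator x dominates the logarithmic numerator (any positive power of x ≫ ln(x) as x → ∞), so the quotient → 0.
Adding the constant: 0 + 2 = 2. Limit = 2.

Final answer: 2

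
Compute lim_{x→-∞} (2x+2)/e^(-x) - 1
The quotient is an ∞/∞ indeterminate form as x → -∞.
Compare growth rates of the dominant terms (exponentials ≫ polynomials ≫ logarithms), or apply L'Hôpital's rule; the quotient → 0.
Adding the constant: 0 - 1 = -1. Limit = -1.

Final answer: -1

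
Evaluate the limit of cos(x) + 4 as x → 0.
Direct substitution at x = 0 gives 5.

Final answer: 5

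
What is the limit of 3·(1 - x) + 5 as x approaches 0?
Direct substitution at x = 0 gives 8.

Final answer: 8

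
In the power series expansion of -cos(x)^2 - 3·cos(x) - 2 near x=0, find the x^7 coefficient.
Expand to order 7: -cos(x)^2 - 3·cos(x) - 2 = 7·x^6/144 - 11·x^4/24 + 5·x^2/2 - 6 + O(x^8).
The coefficient of x^7 is 0.

Final answer: 0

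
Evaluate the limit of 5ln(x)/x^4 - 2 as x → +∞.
The quotient is an ∞/∞ indeterminate form as x → +∞.
The polynomial denominator x^4 dominates the logarithmic numerator (any positive power of x ≫ ln(x) as x → ∞), so the quotient → 0.
Adding the constant: 0 - 2 = -2. Limit = -2.

Final answer: -2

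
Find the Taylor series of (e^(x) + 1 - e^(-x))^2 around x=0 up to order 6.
8·x^6/45 + x^5/30 + 4·x^4/3 + 2·x^3/3 + 4·x^2 + 4·x + 1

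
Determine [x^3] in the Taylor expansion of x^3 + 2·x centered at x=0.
Expand to order 3: x^3 + 2·x = x^3 + 2·x + O(x^4).
The coefficient of x^3 is 1.

Final answer: 1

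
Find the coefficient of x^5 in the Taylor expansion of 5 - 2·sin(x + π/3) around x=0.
Expand to order 5: 5 - 2·sin(x + π/3) = -x^5/120 - √(3)·x^4/24 + x^3/6 + √(3)·x^2/2 - x - √(3) + 5 + O(x^6).
The coefficient of x^5 is -1/120.

Final answer: -1/120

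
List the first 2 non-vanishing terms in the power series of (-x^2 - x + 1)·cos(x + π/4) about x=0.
-√(2)·x + √(2)/2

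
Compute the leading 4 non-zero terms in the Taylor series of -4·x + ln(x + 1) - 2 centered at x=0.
x^3/3 - x^2/2 - 3·x - 2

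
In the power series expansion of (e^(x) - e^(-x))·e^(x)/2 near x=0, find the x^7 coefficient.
Expand to order 7: (e^(x) - e^(-x))·e^(x)/2 = 4·x^7/315 + 2·x^6/45 + 2·x^5/15 + x^4/3 + 2·x^3/3 + x^2 + x + O(x^8).
The coefficient of x^7 is 4/315.

Final answer: 4/315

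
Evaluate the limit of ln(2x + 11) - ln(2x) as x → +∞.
This is an ∞ − ∞ indeterminate form.
Combine the logarithms: ln(2x+11) − ln(2x) = ln((2x+11)/(2x)) = ln(1 + 11/(2x)) → ln(1) = 0.
Limit = 0.

Final answer: 0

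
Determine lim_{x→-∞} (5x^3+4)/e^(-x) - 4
The quotient is an ∞/∞ indeterminate form as x → -∞.
Compare growth rates of the dominant terms (exponentials ≫ polynomials ≫ logarithms), or apply L'Hôpital's rule; the quotient → 0.
Adding the constant: 0 - 4 = -4. Limit = -4.

Final answer: -4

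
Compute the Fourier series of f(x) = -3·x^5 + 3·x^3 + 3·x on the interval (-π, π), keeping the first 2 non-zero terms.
(-750 - 6·π^4 + 126·π^2)·sin(x) + (-18·π^2 + 24 + 3·π^4)·sin(2·x)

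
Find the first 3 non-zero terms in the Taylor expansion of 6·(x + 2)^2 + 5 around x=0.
6·x^2 + 24·x + 29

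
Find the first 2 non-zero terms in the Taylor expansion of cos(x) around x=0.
1 - x^2/2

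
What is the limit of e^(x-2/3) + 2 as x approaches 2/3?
Direct substitution at x = 2/3 gives 3.

Final answer: 3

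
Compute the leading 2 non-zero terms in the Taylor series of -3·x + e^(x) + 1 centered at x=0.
2 - 2·x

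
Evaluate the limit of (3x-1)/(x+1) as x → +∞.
Evaluate the dominant behaviour as x → +∞; each term tends to a finite value or vanishes.
Limit = 3.

Final answer: 3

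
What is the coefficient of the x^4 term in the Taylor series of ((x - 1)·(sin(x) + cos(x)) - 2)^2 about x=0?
Expand to order 4: ((x - 1)·(sin(x) + cos(x)) - 2)^2 = 7·x^4/2 + 2·x^3 - 9·x^2 + 9 + O(x^5).
The coefficient of x^4 is 7/2.

Final answer: 7/2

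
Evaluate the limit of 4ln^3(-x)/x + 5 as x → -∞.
The quotient is an ∞/∞ indeterminate form as x → -∞.
Compare growth rates of the dominant terms (exponentials ≫ polynomials ≫ logarithms), or apply L'Hôpital's rule; the quotient → 0.
Adding the constant: 0 + 5 = 5. Limit = 5.

Final answer: 5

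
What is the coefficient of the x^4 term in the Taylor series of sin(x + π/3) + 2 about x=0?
Expand to order 4: sin(x + π/3) + 2 = √(3)·x^4/48 - x^3/12 - √(3)·x^2/4 + x/2 + √(3)/2 + 2 + O(x^5).
The coefficient of x^4 is √(3)/48.

Final answer: √(3)/48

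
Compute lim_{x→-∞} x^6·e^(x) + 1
The product is a 0·∞ indeterminate form at x → -∞.
Rewrite the product as x^6 / e^(-x) (an ∞/∞ form) and apply L'Hôpital, or use the standard hierarchy e^(|x|) ≫ |x^6| as x → -∞.
The indeterminate product → 0, so the limit = 1.

Final answer: 1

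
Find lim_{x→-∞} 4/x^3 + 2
Evaluate the dominant behaviour as x → -∞; each term tends to a finite value or vanishes.
Limit = 2.

Final answer: 2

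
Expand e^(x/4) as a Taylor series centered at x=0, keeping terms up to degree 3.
x^3/384 + x^2/32 + x/4 + 1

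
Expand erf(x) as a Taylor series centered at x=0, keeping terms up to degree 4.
-2·x^3/(3·√(π)) + 2·x/√(π)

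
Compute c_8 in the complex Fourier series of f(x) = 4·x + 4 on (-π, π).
Compute the real Fourier coefficients first: a_8 = 0, b_8 = -1.
Then c_8 = (a_8 − i·b_8)/2 = i/2.

Final answer: i/2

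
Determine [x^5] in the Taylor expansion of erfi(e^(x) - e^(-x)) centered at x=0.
91/(10·√(π))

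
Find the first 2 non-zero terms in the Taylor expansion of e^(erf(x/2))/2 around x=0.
x/(2·√(π)) + 1/2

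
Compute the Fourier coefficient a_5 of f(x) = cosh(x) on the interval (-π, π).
a_5 = (1/π) ∫_{-π}^{π} f(x)·cos(5x) dx.
Evaluate the integral (use parity and integration by parts as needed): a_5 = -sinh(π)/(13·π).

Final answer: -sinh(π)/(13·π)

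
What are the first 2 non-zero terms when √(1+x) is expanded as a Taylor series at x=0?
x/2 + 1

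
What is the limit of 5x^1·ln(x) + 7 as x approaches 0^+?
The product is a 0·∞ indeterminate form at x → 0⁺.
Rewrite the product as 5·ln(x) / x^(-1) and apply L'Hôpital, or use the standard hierarchy x^(-1) ≫ |ln x| as x → 0⁺.
The indeterminate product → 0, so the limit = 7.

Final answer: 7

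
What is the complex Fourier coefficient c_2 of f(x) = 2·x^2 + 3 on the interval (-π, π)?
Compute the real Fourier coefficients first: a_2 = 2, b_2 = 0.
Then c_2 = (a_2 − i·b_2)/2 = 1.

Final answer: 1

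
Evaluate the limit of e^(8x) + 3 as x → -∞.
Evaluate the dominant behaviour as x → -∞; each term tends to a finite value or vanishes.
Limit = 3.

Final answer: 3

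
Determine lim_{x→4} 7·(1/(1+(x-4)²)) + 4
Direct substitution at x = 4 gives 11.

Final answer: 11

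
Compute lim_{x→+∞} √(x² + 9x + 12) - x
This is an ∞ − ∞ indeterminate form.
Multiply and divide by the conjugate √(x²+9x + 12) + x; the x² terms cancel, leaving (9x + 12)/(√(x²+9x + 12)+x) → 9/2.
Limit = 9/2.

Final answer: 9/2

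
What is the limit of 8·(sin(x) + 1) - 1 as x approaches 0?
Direct substitution at x = 0 gives 7.

Final answer: 7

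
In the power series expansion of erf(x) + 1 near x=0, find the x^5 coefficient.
Expand to order 5: erf(x) + 1 = x^5/(5·√(π)) - 2·x^3/(3·√(π)) + 2·x/√(π) + 1 + O(x^6).
The coefficient of x^5 is 1/(5·√(π)).

Final answer: 1/(5·√(π))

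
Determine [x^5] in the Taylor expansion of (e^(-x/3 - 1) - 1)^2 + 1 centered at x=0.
Expand to order 5: (e^(-x/3 - 1) - 1)^2 + 1 = x^5·(-1 + e^(-1))^2·(-e^(-2)/(972·(-1 + e^(-1))^2) - e^(-1)/(14580·(-1 + e^(-1)))) + x^4·(-1 + e^(-1))^2·(e^(-1)/(972·(-1 + e^(-1))) + 7·e^(-2)/(972·(-1 + e^(-1))^2)) + x^3·(-1 + e^(-1))^2·(-e^(-2)/(27·(-1 + e^(-1))^2) - e^(-1)/(81·(-1 + e^(-1)))) + x^2·(-1 + e^(-1))^2·(e^(-1)/(9·(-1 + e^(-1))) + e^(-2)/(9·(-1 + e^(-1))^2)) - 2·x·(-1 + e^(-1))·e^(-1)/3 + (-1 + e^(-1))^2 + 1 + O(x^6).
The coefficient of x^5 is (-1 + e^(-1))^2·(-e^(-2)/(972·(-1 + e^(-1))^2) - e^(-1)/(14580·(-1 + e^(-1)))).

Final answer: (-1 + e^(-1))^2·(-e^(-2)/(972·(-1 + e^(-1))^2) - e^(-1)/(14580·(-1 + e^(-1))))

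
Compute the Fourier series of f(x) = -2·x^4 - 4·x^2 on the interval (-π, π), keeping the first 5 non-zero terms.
(-80 + 16·π^2)·cos(x) + (2 - 4·π^2)·cos(2·x) + (16/27 + 16·π^2/9)·cos(3·x) + (-π^2 - 5/8)·cos(4·x) - 2·π^4/5 - 4·π^2/3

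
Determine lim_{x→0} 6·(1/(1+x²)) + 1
Direct substitution at x = 0 gives 7.

Final answer: 7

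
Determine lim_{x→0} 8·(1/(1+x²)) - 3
Direct substitution at x = 0 gives 5.

Final answer: 5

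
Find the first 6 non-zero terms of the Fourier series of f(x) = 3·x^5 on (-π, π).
(-120·π^2 + 6·π^4 + 720)·sin(x) + (-3·π^4 - 45/2 + 15·π^2)·sin(2·x) + (-40·π^2/9 + 80/27 + 2·π^4)·sin(3·x) + (-3·π^4/2 - 45/64 + 15·π^2/8)·sin(4·x) + (-24·π^2/25 + 144/625 + 6·π^4/5)·sin(5·x) + (-π^4 - 5/54 + 5·π^2/9)·sin(6·x)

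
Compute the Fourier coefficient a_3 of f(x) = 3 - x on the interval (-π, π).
a_3 = (1/π) ∫_{-π}^{π} f(x)·cos(3x) dx.
Evaluate the integral (use parity and integration by parts as needed): a_3 = 0.

Final answer: 0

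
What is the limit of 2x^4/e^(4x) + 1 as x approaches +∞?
The quotient is an ∞/∞ indeterminate form as x → +∞.
The exponential denominator e^(4x) dominates the polynomial numerator (e^x ≫ x^4 as x → ∞), so the quotient → 0.
Adding the constant: 0 + 1 = 1. Limit = 1.

Final answer: 1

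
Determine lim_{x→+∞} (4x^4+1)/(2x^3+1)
This is an ∞/∞ indeterminate form as x → +∞.
Divide numerator and denominator by x^4 and let the lower-order terms vanish; the numerator's degree 4 exceeds the denominator's degree 3, so the quotient diverges.
Limit = ∞.

Final answer: ∞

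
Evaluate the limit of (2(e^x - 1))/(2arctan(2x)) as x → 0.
Both numerator and denominator → 0 as x → 0; this is a 0/0 indeterminate form.
Expand each to leading order near x = 0: numerator ~ 2·x, denominator ~ 4·x.
The limit of the ratio is 1/2.

Final answer: 1/2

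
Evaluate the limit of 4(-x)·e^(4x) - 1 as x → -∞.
The product is a 0·∞ indeterminate form at x → -∞.
Rewrite the product as 4(-x) / e^(-4x) (an ∞/∞ form) and apply L'Hôpital, or use the standard hierarchy e^(4|x|) ≫ |(-x)| as x → -∞.
The indeterminate product → 0, so the limit = -1.

Final answer: -1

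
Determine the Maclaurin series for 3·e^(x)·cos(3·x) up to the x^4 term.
7·x^4/2 - 13·x^3 - 12·x^2 + 3·x + 3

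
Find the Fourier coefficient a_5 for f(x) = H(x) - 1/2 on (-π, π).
a_5 = (1/π) ∫_{-π}^{π} f(x)·cos(5x) dx.
Evaluate the integral (use parity and integration by parts as needed): a_5 = 0.

Final answer: 0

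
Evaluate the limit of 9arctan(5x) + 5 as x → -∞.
Evaluate the dominant behaviour as x → -∞; each term tends to a finite value or vanishes.
Limit = 5 - 9·π/2.

Final answer: 5 - 9·π/2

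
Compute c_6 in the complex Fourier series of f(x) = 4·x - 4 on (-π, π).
Compute the real Fourier coefficients first: a_6 = 0, b_6 = -4/3.
Then c_6 = (a_6 − i·b_6)/2 = 2·i/3.

Final answer: 2·i/3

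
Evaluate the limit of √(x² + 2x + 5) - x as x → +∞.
This is an ∞ − ∞ indeterminate form.
Multiply and divide by the conjugate √(x²+2x + 5) + x; the x² terms cancel, leaving (2x + 5)/(√(x²+2x + 5)+x) → 2/2 = 1.
Limit = 1.

Final answer: 1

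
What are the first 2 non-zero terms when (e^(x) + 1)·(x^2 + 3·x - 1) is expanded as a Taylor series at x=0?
5·x - 2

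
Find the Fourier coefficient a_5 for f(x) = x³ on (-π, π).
a_5 = (1/π) ∫_{-π}^{π} f(x)·cos(5x) dx.
Evaluate the integral (use parity and integration by parts as needed): a_5 = 0.

Final answer: 0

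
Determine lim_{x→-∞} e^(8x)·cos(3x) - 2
Evaluate the dominant behaviour as x → -∞; each term tends to a finite value or vanishes.
Limit = -2.

Final answer: -2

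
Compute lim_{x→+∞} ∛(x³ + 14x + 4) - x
This is an ∞ − ∞ indeterminate form.
Multiply by (A² + AB + B²)/(A² + AB + B²) where A = ∛(x³+14x + 4), B = x to use A³ − B³ = (A−B)(A²+AB+B²); the x³ terms cancel, leaving (14x + 4)/(A²+AB+B²) with denominator ~ 3x², so the limit is 0.
Limit = 0.

Final answer: 0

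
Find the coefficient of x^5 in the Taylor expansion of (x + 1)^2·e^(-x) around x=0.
Expand to order 5: (x + 1)^2·e^(-x) = -11·x^5/120 + 5·x^4/24 - x^3/6 - x^2/2 + x + 1 + O(x^6).
The coefficient of x^5 is -11/120.

Final answer: -11/120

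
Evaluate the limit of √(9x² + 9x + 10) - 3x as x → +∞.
As x → +∞: multiply by the conjugate to get (9x+10)/(√(9x²+9x+10)+3x); the denominator ~ 6x, so the limit is 9/6 = 3/2.
Limit = 3/2.

Final answer: 3/2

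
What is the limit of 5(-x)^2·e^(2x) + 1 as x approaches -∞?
The product is a 0·∞ indeterminate form at x → -∞.
Rewrite the product as 5(-x)^2 / e^(-2x) (an ∞/∞ form) and apply L'Hôpital, or use the standard hierarchy e^(2|x|) ≫ |(-x)^2| as x → -∞.
The indeterminate product → 0, so the limit = 1.

Final answer: 1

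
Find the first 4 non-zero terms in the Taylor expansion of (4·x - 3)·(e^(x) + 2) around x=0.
3·x^3/2 + 5·x^2/2 + 9·x - 9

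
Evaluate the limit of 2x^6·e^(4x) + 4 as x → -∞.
The product is a 0·∞ indeterminate form at x → -∞.
Rewrite the product as 2x^6 / e^(-4x) (an ∞/∞ form) and apply L'Hôpital, or use the standard hierarchy e^(4|x|) ≫ |x^6| as x → -∞.
The indeterminate product → 0, so the limit = 4.

Final answer: 4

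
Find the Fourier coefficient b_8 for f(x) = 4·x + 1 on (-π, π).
b_8 = (1/π) ∫_{-π}^{π} f(x)·sin(8x) dx.
Evaluate the integral (use parity and integration by parts as needed): b_8 = -1.

Final answer: -1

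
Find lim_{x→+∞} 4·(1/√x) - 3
Evaluate the dominant behaviour as x → +∞; each term tends to a finite value or vanishes.
Limit = -3.

Final answer: -3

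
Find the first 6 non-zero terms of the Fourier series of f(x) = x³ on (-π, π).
(-12 + 2·π^2)·sin(x) + (3/2 - π^2)·sin(2·x) + (-4/9 + 2·π^2/3)·sin(3·x) + (3/16 - π^2/2)·sin(4·x) + (-12/125 + 2·π^2/5)·sin(5·x) + (1/18 - π^2/3)·sin(6·x)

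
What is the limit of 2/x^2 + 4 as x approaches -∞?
Evaluate the dominant behaviour as x → -∞; each term tends to a finite value or vanishes.
Limit = 4.

Final answer: 4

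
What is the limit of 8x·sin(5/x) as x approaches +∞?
As x → +∞: let u = 5/x → 0⁺; then 8·x·sin(5/x) = 8·5·sin(u)/u → 8·5·1 = 40.
Limit = 40.

Final answer: 40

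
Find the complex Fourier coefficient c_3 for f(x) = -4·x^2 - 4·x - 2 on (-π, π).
Compute the real Fourier coefficients first: a_3 = 16/9, b_3 = -8/3.
Then c_3 = (a_3 − i·b_3)/2 = 8/9 + 4·i/3.

Final answer: 8/9 + 4·i/3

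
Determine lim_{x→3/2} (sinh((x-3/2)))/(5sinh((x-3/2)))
Both numerator and denominator → 0 as x → 3/2; this is a 0/0 indeterminate form.
Expand each to leading order near x = 3/2: numerator ~ (x - 3/2), denominator ~ 5·(x - 3/2).
The limit of the ratio is 1/5.

Final answer: 1/5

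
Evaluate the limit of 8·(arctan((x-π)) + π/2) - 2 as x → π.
Direct substitution at x = π gives -2 + 4·π.

Final answer: -2 + 4·π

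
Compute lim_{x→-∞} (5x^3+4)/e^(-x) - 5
The quotient is an ∞/∞ indeterminate form as x → -∞.
Compare growth rates of the dominant terms (exponentials ≫ polynomials ≫ logarithms), or apply L'Hôpital's rule; the quotient → 0.
Adding the constant: 0 - 5 = -5. Limit = -5.

Final answer: -5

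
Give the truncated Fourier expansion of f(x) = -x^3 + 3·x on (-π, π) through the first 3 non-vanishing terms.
(18 - 2·π^2)·sin(x) + (-9/2 + π^2)·sin(2·x) + (22/9 - 2·π^2/3)·sin(3·x)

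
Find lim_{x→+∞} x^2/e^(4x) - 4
The quotient is an ∞/∞ indeterminate form as x → +∞.
The exponential denominator e^(4x) dominates the polynomial numerator (e^x ≫ x^2 as x → ∞), so the quotient → 0.
Adding the constant: 0 - 4 = -4. Limit = -4.

Final answer: -4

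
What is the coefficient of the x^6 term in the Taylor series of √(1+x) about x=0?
Expand to order 6: √(1+x) = -21·x^6/1024 + 7·x^5/256 - 5·x^4/128 + x^3/16 - x^2/8 + x/2 + 1 + O(x^7).
The coefficient of x^6 is -21/1024.

Final answer: -21/1024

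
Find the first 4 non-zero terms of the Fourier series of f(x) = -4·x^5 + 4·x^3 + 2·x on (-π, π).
(-1004 - 8·π^4 + 168·π^2)·sin(x) + (-24·π^2 + 34 + 4·π^4)·sin(2·x) + (-8·π^4/3 - 356/81 + 232·π^2/27)·sin(3·x) + (-9·π^2/2 + 11/16 + 2·π^4)·sin(4·x)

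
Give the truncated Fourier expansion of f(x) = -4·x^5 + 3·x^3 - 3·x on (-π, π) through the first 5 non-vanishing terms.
(-1002 - 8·π^4 + 166·π^2)·sin(x) + (-23·π^2 + 75/2 + 4·π^4)·sin(2·x) + (-8·π^4/3 - 590/81 + 214·π^2/27)·sin(3·x) + (-4·π^2 + 3 + 2·π^4)·sin(4·x) + (-8·π^4/5 - 1122/625 + 62·π^2/25)·sin(5·x)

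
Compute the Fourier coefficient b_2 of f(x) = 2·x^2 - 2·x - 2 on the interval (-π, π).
b_2 = (1/π) ∫_{-π}^{π} f(x)·sin(2x) dx.
Evaluate the integral (use parity and integration by parts as needed): b_2 = 2.

Final answer: 2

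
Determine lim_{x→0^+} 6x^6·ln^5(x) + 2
The product is a 0·∞ indeterminate form at x → 0⁺.
Rewrite the product as 6·ln^5(x) / x^(-6) and apply L'Hôpital, or use the standard hierarchy x^(-6) ≫ |ln x|^5 as x → 0⁺.
The indeterminate product → 0, so the limit = 2.

Final answer: 2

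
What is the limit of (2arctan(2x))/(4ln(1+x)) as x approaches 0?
Both numerator and denominator → 0 as x → 0; this is a 0/0 indeterminate form.
Expand each to leading order near x = 0: numerator ~ 4·x, denominator ~ 4·x.
The limit of the ratio is 1.

Final answer: 1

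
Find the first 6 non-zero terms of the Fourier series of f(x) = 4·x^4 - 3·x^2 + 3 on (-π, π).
(204 - 32·π^2)·cos(x) + (-15 + 8·π^2)·cos(2·x) + (100/27 - 32·π^2/9)·cos(3·x) + (-3/2 + 2·π^2)·cos(4·x) + (492/625 - 32·π^2/25)·cos(5·x) - π^2 + 3 + 4·π^4/5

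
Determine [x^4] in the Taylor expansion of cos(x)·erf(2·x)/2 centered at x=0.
Expand to order 4: cos(x)·erf(2·x)/2 = -11·x^3/(3·√(π)) + 2·x/√(π) + O(x^5).
The coefficient of x^4 is 0.

Final answer: 0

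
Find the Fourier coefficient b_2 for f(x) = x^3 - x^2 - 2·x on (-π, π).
b_2 = (1/π) ∫_{-π}^{π} f(x)·sin(2x) dx.
Evaluate the integral (use parity and integration by parts as needed): b_2 = 7/2 - π^2.

Final answer: 7/2 - π^2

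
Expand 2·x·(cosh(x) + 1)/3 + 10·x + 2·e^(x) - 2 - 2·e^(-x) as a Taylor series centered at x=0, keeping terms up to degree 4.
x^3 + 46·x/3 - 2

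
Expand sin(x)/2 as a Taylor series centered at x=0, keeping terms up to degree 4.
-x^3/12 + x/2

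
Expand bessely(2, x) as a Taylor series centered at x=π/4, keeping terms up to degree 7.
bessely(2, π/4) + (bessely(1, π/4)/2 - bessely(3, π/4)/2)·(x - π/4) + (bessely(4, π/4)/8 + bessely(0, π/4)/8 - bessely(2, π/4)/4)·(x - π/4)^2 + (bessely(3, π/4)/16 - bessely(1, π/4)/12 - bessely(5, π/4)/48)·(x - π/4)^3 + (bessely(6, π/4)/384 + 7·bessely(2, π/4)/384 - bessely(0, π/4)/96 - bessely(4, π/4)/96)·(x - π/4)^4 + (bessely(5, π/4)/768 + bessely(1, π/4)/256 - 11·bessely(3, π/4)/3840 - bessely(7, π/4)/3840)·(x - π/4)^5 + (bessely(8, π/4)/46080 + bessely(4, π/4)/2880 + bessely(0, π/4)/3072 - 13·bessely(2, π/4)/23040 - bessely(6, π/4)/7680)·(x - π/4)^6 + (bessely(7, π/4)/92160 + bessely(3, π/4)/15360 - bessely(1, π/4)/11520 - 11·bessely(5, π/4)/322560 - bessely(9, π/4)/645120)·(x - π/4)^7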